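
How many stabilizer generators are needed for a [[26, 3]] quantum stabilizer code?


For an [[n,k]] stabilizer code:
Number of stabilizer generators = n - k
= 26 - 3
= 23

23


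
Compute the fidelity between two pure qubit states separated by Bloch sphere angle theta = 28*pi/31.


For states separated by angle theta on Bloch sphere:
F = cos^2(theta/2)
theta = 28*pi/31 = 2.8376
theta/2 = 1.4188
cos(theta/2) = 0.1514
F = 0.0229

0.0229


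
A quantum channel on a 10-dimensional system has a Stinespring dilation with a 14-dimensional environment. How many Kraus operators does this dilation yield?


Tracing out the environment in an orthonormal basis {|i>_E} gives Kraus operators K_i = <i|_E U |0>_E.
Number of Kraus operators = dim(H_env) = d_env
= 14

14


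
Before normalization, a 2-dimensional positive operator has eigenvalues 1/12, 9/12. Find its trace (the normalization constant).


tr(M) = sum of eigenvalues
= 1/12 + 9/12
= 10/12
= 0.8333

0.8333


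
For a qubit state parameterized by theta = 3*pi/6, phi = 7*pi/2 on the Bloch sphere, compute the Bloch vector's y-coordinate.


theta = 1.5708, phi = 10.9956
r_y = sin(theta)*sin(phi) = 1.0000 * -1.0000
r_y = -1.0000

-1.0000


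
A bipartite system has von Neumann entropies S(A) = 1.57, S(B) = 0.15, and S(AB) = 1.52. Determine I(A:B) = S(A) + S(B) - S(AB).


I(A:B) = S(A) + S(B) - S(AB)
= 1.57 + 0.15 - 1.52
= 0.2000

0.2000


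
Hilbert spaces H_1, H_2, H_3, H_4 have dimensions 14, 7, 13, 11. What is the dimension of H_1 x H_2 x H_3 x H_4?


dim(H_1 x H_2 x H_3 x H_4) = 14 * 7 * 13 * 11
= 98 * 13 * 11
= 1274 * 11
= 14014

14014


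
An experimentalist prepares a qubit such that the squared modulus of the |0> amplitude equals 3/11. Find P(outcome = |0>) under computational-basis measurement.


|alpha|^2 = 3/11 = 0.2727
|beta|^2 = 1 - 3/11 = 8/11 = 0.7273
P(|0>) = |alpha|^2 = 0.2727

0.2727


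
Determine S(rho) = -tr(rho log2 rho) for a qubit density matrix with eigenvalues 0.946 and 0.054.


S = -p*log2(p) - (1-p)*log2(1-p)
p = 0.9460, 1-p = 0.0540
= -0.9460 * log2(0.9460) - 0.0540 * log2(0.0540)
= -(-0.0758) - (-0.2274)
= 0.3032

0.3032


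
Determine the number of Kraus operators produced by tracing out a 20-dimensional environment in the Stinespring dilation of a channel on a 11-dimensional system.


Tracing out the environment in an orthonormal basis {|i>_E} gives Kraus operators K_i = <i|_E U |0>_E.
Number of Kraus operators = dim(H_env) = d_env
= 20

20


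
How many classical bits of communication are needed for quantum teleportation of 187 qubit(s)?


Quantum teleportation requires 2 classical bits per qubit teleported.
187 qubit(s) -> 2 * 187 = 374 classical bits

374


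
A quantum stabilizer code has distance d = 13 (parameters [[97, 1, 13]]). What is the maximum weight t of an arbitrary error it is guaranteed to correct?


Code parameters: [[97, 1, 13]], distance d = 13.
Number of correctable errors = floor((d-1)/2)
= floor((13 - 1)/2)
= floor(12/2)
= 6

6


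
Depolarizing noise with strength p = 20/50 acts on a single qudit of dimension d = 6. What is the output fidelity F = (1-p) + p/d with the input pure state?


F = (1-p) + p/d
= (1 - 0.4000) + 0.4000/6
= 0.6000 + 0.0667
= 0.6667

0.6667


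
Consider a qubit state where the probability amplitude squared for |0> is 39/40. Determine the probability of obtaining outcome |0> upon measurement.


|alpha|^2 = 39/40 = 0.9750
|beta|^2 = 1 - 39/40 = 1/40 = 0.0250
P(|0>) = |alpha|^2 = 0.9750

0.9750


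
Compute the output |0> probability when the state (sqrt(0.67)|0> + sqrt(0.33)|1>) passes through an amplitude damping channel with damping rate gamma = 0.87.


For amplitude damping with parameter gamma on state sqrt(a)|0> + sqrt(b)|1>:
alpha^2 = 0.67, beta^2 = 0.33
P(|0>) = alpha^2 + gamma * beta^2
= 0.67 + 0.87 * 0.33
= 0.67 + 0.2871
= 0.9571

0.9571


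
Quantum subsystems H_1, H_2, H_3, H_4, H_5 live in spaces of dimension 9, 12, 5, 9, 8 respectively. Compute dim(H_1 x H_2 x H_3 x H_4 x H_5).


dim(H_1 x H_2 x H_3 x H_4 x H_5) = 9 * 12 * 5 * 9 * 8
= 108 * 5 * 9 * 8
= 540 * 9 * 8
= 4860 * 8
= 38880

38880


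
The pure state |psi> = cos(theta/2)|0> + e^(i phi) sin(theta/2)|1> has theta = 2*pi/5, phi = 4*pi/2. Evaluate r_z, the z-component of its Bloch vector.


theta = 1.2566, phi = 6.2832
r_z = cos(theta) = 0.3090

0.3090


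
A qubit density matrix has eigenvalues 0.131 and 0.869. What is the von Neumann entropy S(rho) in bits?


S = -p*log2(p) - (1-p)*log2(1-p)
p = 0.1310, 1-p = 0.8690
= -0.1310 * log2(0.1310) - 0.8690 * log2(0.8690)
= -(-0.3841) - (-0.1760)
= 0.5602

0.5602


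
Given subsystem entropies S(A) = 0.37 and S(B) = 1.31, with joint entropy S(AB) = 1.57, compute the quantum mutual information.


I(A:B) = S(A) + S(B) - S(AB)
= 0.37 + 1.31 - 1.57
= 0.1100

0.1100


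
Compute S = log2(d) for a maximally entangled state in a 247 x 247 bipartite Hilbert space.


For a maximally entangled state in d x d:
S = log2(d) = log2(247)
= 7.9484

7.9484


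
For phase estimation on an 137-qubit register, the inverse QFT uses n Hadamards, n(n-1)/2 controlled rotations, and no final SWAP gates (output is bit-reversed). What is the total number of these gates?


Hadamard gates: 137
Controlled rotations: n*(n-1)/2 = 137*136/2 = 9316
SWAP gates: 0 (omitted)
Total = 137 + 9316
= 9453

9453


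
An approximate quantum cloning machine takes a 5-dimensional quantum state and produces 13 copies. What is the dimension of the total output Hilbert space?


Output space = H^(tensor 13) where dim(H) = 5
dim = 5^13
= 25 (after 2 factors)
= 125 (after 3 factors)
= 625 (after 4 factors)
= 3125 (after 5 factors)
= 15625 (after 6 factors)
= 78125 (after 7 factors)
= 390625 (after 8 factors)
= 1953125 (after 9 factors)
= 9765625 (after 10 factors)
= 48828125 (after 11 factors)
= 244140625 (after 12 factors)
= 1220703125 (after 13 factors)
= 1220703125

1220703125


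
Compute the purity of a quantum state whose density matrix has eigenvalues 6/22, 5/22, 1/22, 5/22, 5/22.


tr(rho^2) = sum of eigenvalues squared
= (6/22)^2 + (5/22)^2 + (1/22)^2 + (5/22)^2 + (5/22)^2
= (36 + 25 + 1 + 25 + 25) / 484
= 112/484
= 0.2314

0.2314


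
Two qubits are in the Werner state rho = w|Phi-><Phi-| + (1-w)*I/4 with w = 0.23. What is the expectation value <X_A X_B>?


|Phi-> = (|00> - |11>)/sqrt(2)
For the pure Bell state, <X_A X_B> = -1 (Bell-state Pauli correlator).
The maximally-mixed part I/4 has tr(I/4 * P tensor P) = 0 for any traceless Pauli P.
So <X_A X_B>_rho = w * (-1) + (1 - w) * 0
= 0.23 * (-1)
= -0.2300

-0.2300


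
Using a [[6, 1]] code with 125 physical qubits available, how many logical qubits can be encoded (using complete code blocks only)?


Each code block uses 6 physical qubits for 1 logical qubit(s).
Number of complete blocks = floor(125 / 6) = 20
Logical qubits = 20 * 1
= 20

20


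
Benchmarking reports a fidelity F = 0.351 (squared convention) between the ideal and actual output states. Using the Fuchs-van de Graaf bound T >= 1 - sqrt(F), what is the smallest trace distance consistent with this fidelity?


Fuchs-van de Graaf (squared-fidelity convention): 1 - sqrt(F) <= T <= sqrt(1 - F).
Lower bound: T >= 1 - sqrt(F)
sqrt(F) = sqrt(0.351) = 0.5925
T >= 1 - 0.5925
T >= 0.4075

0.4075


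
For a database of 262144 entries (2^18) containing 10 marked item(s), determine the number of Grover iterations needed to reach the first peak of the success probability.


After j Grover iterations the success probability is P(j) = sin^2((2j+1)*theta), where sin(theta) = sqrt(k/N).
N = 2^18 = 262144, k = 10
sin(theta) = sqrt(k/N) = 0.006176323555
theta = arcsin(sqrt(k/N)) = 0.006176362824 rad
P(j) reaches its first maximum when (2j+1)*theta is as close as possible to pi/2, i.e. j = round(pi/(4*theta) - 1/2).
pi/(4*theta) - 1/2 = 126.6619
(For comparison, the common estimate pi/4 * sqrt(N/k) = 127.1627; the exact maximiser is used here.)
Optimal iterations = 127

127


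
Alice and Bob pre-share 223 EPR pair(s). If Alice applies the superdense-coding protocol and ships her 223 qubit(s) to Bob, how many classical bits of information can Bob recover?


Superdense coding allows 2 classical bits per shared entangled pair.
223 pair(s) -> 2 * 223 = 446 classical bits

446


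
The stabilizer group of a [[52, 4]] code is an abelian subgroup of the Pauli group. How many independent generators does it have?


For an [[n,k]] stabilizer code:
Number of stabilizer generators = n - k
= 52 - 4
= 48

48


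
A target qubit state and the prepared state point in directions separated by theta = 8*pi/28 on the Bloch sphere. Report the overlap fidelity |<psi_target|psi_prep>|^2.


For states separated by angle theta on Bloch sphere:
F = cos^2(theta/2)
theta = 8*pi/28 = 0.8976
theta/2 = 0.4488
cos(theta/2) = 0.9010
F = 0.8117

0.8117


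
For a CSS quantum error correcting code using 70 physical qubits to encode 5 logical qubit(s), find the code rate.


Code rate R = k/n
= 5/70
= 0.0714

0.0714


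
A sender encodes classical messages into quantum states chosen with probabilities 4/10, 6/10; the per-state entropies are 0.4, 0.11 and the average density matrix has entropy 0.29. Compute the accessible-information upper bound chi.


chi = S(rho) - sum_i p_i * S(rho_i)
Weighted entropy = 4/10 * 0.4 + 6/10 * 0.11
= 0.2260
chi = 0.29 - 0.2260
= 0.0640

0.0640


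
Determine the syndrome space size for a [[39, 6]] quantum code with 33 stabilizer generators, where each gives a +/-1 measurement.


Each stabilizer generator gives a binary (+1 or -1) measurement outcome.
With 33 independent generators:
Total syndromes = 2^33
= 8589934592

8589934592


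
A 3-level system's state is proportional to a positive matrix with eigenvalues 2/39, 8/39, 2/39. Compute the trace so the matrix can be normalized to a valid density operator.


tr(M) = sum of eigenvalues
= 2/39 + 8/39 + 2/39
= 12/39
= 0.3077

0.3077


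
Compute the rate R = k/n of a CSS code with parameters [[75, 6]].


Code rate R = k/n
= 6/75
= 0.0800

0.0800


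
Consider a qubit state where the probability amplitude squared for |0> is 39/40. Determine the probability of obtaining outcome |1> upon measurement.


|alpha|^2 = 39/40 = 0.9750
|beta|^2 = 1 - 39/40 = 1/40 = 0.0250
P(|1>) = |beta|^2 = 0.0250

0.0250


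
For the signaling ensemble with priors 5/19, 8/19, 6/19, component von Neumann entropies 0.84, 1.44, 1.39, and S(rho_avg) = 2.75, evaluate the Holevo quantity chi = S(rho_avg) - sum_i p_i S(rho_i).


chi = S(rho) - sum_i p_i * S(rho_i)
Weighted entropy = 5/19 * 0.84 + 8/19 * 1.44 + 6/19 * 1.39
= 1.2663
chi = 2.75 - 1.2663
= 1.4837

1.4837


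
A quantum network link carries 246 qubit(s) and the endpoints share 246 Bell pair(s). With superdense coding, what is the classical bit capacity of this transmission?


Superdense coding allows 2 classical bits per shared entangled pair.
246 pair(s) -> 2 * 246 = 492 classical bits

492


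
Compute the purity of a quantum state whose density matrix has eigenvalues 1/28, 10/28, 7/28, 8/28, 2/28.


tr(rho^2) = sum of eigenvalues squared
= (1/28)^2 + (10/28)^2 + (7/28)^2 + (8/28)^2 + (2/28)^2
= (1 + 100 + 49 + 64 + 4) / 784
= 218/784
= 0.2781

0.2781


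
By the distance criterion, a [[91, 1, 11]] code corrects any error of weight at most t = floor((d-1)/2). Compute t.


Code parameters: [[91, 1, 11]], distance d = 11.
Number of correctable errors = floor((d-1)/2)
= floor((11 - 1)/2)
= floor(10/2)
= 5

5


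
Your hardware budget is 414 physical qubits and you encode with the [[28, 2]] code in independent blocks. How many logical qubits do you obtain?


Each code block uses 28 physical qubits for 2 logical qubit(s).
Number of complete blocks = floor(414 / 28) = 14
Logical qubits = 14 * 2
= 28

28


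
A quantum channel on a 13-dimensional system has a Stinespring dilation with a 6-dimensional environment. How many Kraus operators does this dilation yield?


Tracing out the environment in an orthonormal basis {|i>_E} gives Kraus operators K_i = <i|_E U |0>_E.
Number of Kraus operators = dim(H_env) = d_env
= 6

6


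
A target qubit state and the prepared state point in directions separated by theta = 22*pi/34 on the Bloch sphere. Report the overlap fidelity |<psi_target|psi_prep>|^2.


For states separated by angle theta on Bloch sphere:
F = cos^2(theta/2)
theta = 22*pi/34 = 2.0328
theta/2 = 1.0164
cos(theta/2) = 0.5264
F = 0.2771

0.2771


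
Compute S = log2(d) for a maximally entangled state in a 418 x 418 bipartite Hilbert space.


For a maximally entangled state in d x d:
S = log2(d) = log2(418)
= 8.7074

8.7074


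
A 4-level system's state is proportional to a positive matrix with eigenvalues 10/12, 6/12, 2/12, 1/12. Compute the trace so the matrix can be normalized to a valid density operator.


tr(M) = sum of eigenvalues
= 10/12 + 6/12 + 2/12 + 1/12
= 19/12
= 1.5833

1.5833


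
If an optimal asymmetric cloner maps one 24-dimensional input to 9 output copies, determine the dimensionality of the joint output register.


Output space = H^(tensor 9) where dim(H) = 24
dim = 24^9
= 576 (after 2 factors)
= 13824 (after 3 factors)
= 331776 (after 4 factors)
= 7962624 (after 5 factors)
= 191102976 (after 6 factors)
= 4586471424 (after 7 factors)
= 110075314176 (after 8 factors)
= 2641807540224 (after 9 factors)
= 2641807540224

2641807540224


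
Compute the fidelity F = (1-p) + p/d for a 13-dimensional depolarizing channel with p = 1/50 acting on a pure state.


F = (1-p) + p/d
= (1 - 0.0200) + 0.0200/13
= 0.9800 + 0.0015
= 0.9815

0.9815


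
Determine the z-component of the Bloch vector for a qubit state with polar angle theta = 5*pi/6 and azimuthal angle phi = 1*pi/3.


theta = 2.6180, phi = 1.0472
r_z = cos(theta) = -0.8660

-0.8660


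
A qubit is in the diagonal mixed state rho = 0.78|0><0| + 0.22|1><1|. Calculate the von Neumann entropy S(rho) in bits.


S = -p*log2(p) - (1-p)*log2(1-p)
p = 0.7800, 1-p = 0.2200
= -0.7800 * log2(0.7800) - 0.2200 * log2(0.2200)
= -(-0.2796) - (-0.4806)
= 0.7602

0.7602


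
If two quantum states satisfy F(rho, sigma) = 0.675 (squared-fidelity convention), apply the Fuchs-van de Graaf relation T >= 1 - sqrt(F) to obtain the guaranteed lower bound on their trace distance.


Fuchs-van de Graaf (squared-fidelity convention): 1 - sqrt(F) <= T <= sqrt(1 - F).
Lower bound: T >= 1 - sqrt(F)
sqrt(F) = sqrt(0.675) = 0.8216
T >= 1 - 0.8216
T >= 0.1784

0.1784


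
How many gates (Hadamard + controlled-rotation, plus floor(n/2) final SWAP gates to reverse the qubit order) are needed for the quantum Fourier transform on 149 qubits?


Hadamard gates: 149
Controlled rotations: n*(n-1)/2 = 149*148/2 = 11026
SWAP gates: floor(n/2) = floor(149/2) = 74
Total = 149 + 11026 + 74
= 11249

11249


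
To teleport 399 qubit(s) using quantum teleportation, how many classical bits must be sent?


Quantum teleportation requires 2 classical bits per qubit teleported.
399 qubit(s) -> 2 * 399 = 798 classical bits

798


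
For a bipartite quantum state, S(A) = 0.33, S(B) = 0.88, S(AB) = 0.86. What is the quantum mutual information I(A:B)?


I(A:B) = S(A) + S(B) - S(AB)
= 0.33 + 0.88 - 0.86
= 0.3500

0.3500


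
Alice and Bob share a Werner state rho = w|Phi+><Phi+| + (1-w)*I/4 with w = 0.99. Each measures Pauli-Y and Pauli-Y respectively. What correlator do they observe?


|Phi+> = (|00> + |11>)/sqrt(2)
For the pure Bell state, <Y_A Y_B> = -1 (Bell-state Pauli correlator).
The maximally-mixed part I/4 has tr(I/4 * P tensor P) = 0 for any traceless Pauli P.
So <Y_A Y_B>_rho = w * (-1) + (1 - w) * 0
= 0.99 * (-1)
= -0.9900

-0.9900


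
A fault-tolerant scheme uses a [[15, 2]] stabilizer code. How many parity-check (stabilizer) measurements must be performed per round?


For an [[n,k]] stabilizer code:
Number of stabilizer generators = n - k
= 15 - 2
= 13

13


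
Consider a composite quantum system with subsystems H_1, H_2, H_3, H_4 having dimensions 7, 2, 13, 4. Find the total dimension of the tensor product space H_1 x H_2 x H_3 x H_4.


dim(H_1 x H_2 x H_3 x H_4) = 7 * 2 * 13 * 4
= 14 * 13 * 4
= 182 * 4
= 728

728


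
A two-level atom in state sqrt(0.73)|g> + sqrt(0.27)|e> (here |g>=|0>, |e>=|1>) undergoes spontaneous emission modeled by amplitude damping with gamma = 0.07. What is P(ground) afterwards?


For amplitude damping with parameter gamma on state sqrt(a)|0> + sqrt(b)|1>:
alpha^2 = 0.73, beta^2 = 0.27
P(|0>) = alpha^2 + gamma * beta^2
= 0.73 + 0.07 * 0.27
= 0.73 + 0.0189
= 0.7489

0.7489


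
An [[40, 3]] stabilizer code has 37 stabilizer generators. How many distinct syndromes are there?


Each stabilizer generator gives a binary (+1 or -1) measurement outcome.
With 37 independent generators:
Total syndromes = 2^37
= 137438953472

137438953472


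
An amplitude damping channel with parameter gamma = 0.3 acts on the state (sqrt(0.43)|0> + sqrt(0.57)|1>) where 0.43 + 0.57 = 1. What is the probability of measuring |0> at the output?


For amplitude damping with parameter gamma on state sqrt(a)|0> + sqrt(b)|1>:
alpha^2 = 0.43, beta^2 = 0.57
P(|0>) = alpha^2 + gamma * beta^2
= 0.43 + 0.3 * 0.57
= 0.43 + 0.1710
= 0.6010

0.6010


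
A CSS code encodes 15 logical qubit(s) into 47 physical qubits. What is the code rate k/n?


Code rate R = k/n
= 15/47
= 0.3191

0.3191


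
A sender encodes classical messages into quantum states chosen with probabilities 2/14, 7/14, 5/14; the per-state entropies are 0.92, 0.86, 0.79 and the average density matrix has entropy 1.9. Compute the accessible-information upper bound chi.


chi = S(rho) - sum_i p_i * S(rho_i)
Weighted entropy = 2/14 * 0.92 + 7/14 * 0.86 + 5/14 * 0.79
= 0.8436
chi = 1.9 - 0.8436
= 1.0564

1.0564


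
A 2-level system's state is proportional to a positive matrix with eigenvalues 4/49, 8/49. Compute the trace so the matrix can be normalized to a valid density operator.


tr(M) = sum of eigenvalues
= 4/49 + 8/49
= 12/49
= 0.2449

0.2449


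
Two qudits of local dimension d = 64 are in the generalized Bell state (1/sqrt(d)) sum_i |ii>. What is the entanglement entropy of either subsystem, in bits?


For a maximally entangled state in d x d:
S = log2(d) = log2(64)
= 6.0000

6.0000


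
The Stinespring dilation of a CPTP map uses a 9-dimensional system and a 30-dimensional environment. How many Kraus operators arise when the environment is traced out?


Tracing out the environment in an orthonormal basis {|i>_E} gives Kraus operators K_i = <i|_E U |0>_E.
Number of Kraus operators = dim(H_env) = d_env
= 30

30


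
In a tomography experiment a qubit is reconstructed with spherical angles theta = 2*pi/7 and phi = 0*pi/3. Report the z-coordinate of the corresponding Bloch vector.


theta = 0.8976, phi = 0.0000
r_z = cos(theta) = 0.6235

0.6235


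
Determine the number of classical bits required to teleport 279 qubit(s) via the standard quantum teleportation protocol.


Quantum teleportation requires 2 classical bits per qubit teleported.
279 qubit(s) -> 2 * 279 = 558 classical bits

558


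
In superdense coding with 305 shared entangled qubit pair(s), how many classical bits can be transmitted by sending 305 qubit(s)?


Superdense coding allows 2 classical bits per shared entangled pair.
305 pair(s) -> 2 * 305 = 610 classical bits

610


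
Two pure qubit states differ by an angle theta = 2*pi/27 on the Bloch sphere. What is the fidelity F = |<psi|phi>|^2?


For states separated by angle theta on Bloch sphere:
F = cos^2(theta/2)
theta = 2*pi/27 = 0.2327
theta/2 = 0.1164
cos(theta/2) = 0.9932
F = 0.9865

0.9865


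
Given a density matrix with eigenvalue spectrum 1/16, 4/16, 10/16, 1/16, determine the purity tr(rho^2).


tr(rho^2) = sum of eigenvalues squared
= (1/16)^2 + (4/16)^2 + (10/16)^2 + (1/16)^2
= (1 + 16 + 100 + 1) / 256
= 118/256
= 0.4609

0.4609


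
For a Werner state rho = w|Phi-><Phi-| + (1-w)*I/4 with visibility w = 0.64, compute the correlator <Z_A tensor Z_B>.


|Phi-> = (|00> - |11>)/sqrt(2)
For the pure Bell state, <Z_A Z_B> = +1 (Bell-state Pauli correlator).
The maximally-mixed part I/4 has tr(I/4 * P tensor P) = 0 for any traceless Pauli P.
So <Z_A Z_B>_rho = w * (+1) + (1 - w) * 0
= 0.64 * (+1)
= 0.6400

0.6400


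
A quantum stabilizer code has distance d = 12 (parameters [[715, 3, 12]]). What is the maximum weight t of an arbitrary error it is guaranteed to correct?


Code parameters: [[715, 3, 12]], distance d = 12.
Number of correctable errors = floor((d-1)/2)
= floor((12 - 1)/2)
= floor(11/2)
= 5

5


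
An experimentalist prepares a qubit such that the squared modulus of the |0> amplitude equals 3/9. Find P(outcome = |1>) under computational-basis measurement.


|alpha|^2 = 3/9 = 0.3333
|beta|^2 = 1 - 3/9 = 6/9 = 0.6667
P(|1>) = |beta|^2 = 0.6667

0.6667


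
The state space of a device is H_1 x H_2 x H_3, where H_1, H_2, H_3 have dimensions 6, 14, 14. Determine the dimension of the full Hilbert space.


dim(H_1 x H_2 x H_3) = 6 * 14 * 14
= 84 * 14
= 1176

1176


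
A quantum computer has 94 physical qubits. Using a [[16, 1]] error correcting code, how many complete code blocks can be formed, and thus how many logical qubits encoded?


Each code block uses 16 physical qubits for 1 logical qubit(s).
Number of complete blocks = floor(94 / 16) = 5
Logical qubits = 5 * 1
= 5

5


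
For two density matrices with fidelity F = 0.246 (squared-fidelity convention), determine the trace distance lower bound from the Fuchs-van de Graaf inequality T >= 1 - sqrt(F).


Fuchs-van de Graaf (squared-fidelity convention): 1 - sqrt(F) <= T <= sqrt(1 - F).
Lower bound: T >= 1 - sqrt(F)
sqrt(F) = sqrt(0.246) = 0.4960
T >= 1 - 0.4960
T >= 0.5040

0.5040


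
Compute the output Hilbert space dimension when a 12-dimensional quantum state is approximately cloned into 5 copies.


Output space = H^(tensor 5) where dim(H) = 12
dim = 12^5
= 144 (after 2 factors)
= 1728 (after 3 factors)
= 20736 (after 4 factors)
= 248832 (after 5 factors)
= 248832

248832


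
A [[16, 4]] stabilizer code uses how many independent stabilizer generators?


For an [[n,k]] stabilizer code:
Number of stabilizer generators = n - k
= 16 - 4
= 12

12


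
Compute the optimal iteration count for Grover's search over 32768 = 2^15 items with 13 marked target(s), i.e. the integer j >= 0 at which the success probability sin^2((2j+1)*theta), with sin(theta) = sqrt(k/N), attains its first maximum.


After j Grover iterations the success probability is P(j) = sin^2((2j+1)*theta), where sin(theta) = sqrt(k/N).
N = 2^15 = 32768, k = 13
sin(theta) = sqrt(k/N) = 0.01991804497
theta = arcsin(sqrt(k/N)) = 0.01991936222 rad
P(j) reaches its first maximum when (2j+1)*theta is as close as possible to pi/2, i.e. j = round(pi/(4*theta) - 1/2).
pi/(4*theta) - 1/2 = 38.9289
(For comparison, the common estimate pi/4 * sqrt(N/k) = 39.4315; the exact maximiser is used here.)
Optimal iterations = 39

39


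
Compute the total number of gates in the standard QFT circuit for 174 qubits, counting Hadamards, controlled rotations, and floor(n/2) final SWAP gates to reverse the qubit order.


Hadamard gates: 174
Controlled rotations: n*(n-1)/2 = 174*173/2 = 15051
SWAP gates: floor(n/2) = floor(174/2) = 87
Total = 174 + 15051 + 87
= 15312

15312


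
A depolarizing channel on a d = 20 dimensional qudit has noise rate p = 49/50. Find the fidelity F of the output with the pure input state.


F = (1-p) + p/d
= (1 - 0.9800) + 0.9800/20
= 0.0200 + 0.0490
= 0.0690

0.0690


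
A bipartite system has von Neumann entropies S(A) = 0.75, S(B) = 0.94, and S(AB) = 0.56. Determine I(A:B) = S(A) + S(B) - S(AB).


I(A:B) = S(A) + S(B) - S(AB)
= 0.75 + 0.94 - 0.56
= 1.1300

1.1300


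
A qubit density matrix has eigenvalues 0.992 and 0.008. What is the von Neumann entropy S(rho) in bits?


S = -p*log2(p) - (1-p)*log2(1-p)
p = 0.9920, 1-p = 0.0080
= -0.9920 * log2(0.9920) - 0.0080 * log2(0.0080)
= -(-0.0115) - (-0.0557)
= 0.0672

0.0672


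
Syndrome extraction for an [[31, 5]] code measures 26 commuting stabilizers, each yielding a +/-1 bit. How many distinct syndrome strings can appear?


Each stabilizer generator gives a binary (+1 or -1) measurement outcome.
With 26 independent generators:
Total syndromes = 2^26
= 67108864

67108864


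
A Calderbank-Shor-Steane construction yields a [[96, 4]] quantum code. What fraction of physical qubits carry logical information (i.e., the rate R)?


Code rate R = k/n
= 4/96
= 0.0417

0.0417


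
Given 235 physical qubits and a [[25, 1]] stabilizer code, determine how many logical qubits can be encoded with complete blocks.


Each code block uses 25 physical qubits for 1 logical qubit(s).
Number of complete blocks = floor(235 / 25) = 9
Logical qubits = 9 * 1
= 9

9


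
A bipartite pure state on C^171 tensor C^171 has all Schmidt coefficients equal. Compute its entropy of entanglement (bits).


For a maximally entangled state in d x d:
S = log2(d) = log2(171)
= 7.4179

7.4179


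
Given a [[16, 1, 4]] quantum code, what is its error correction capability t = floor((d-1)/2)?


Code parameters: [[16, 1, 4]], distance d = 4.
Number of correctable errors = floor((d-1)/2)
= floor((4 - 1)/2)
= floor(3/2)
= 1

1


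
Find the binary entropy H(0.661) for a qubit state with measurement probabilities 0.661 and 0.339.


S = -p*log2(p) - (1-p)*log2(1-p)
p = 0.6610, 1-p = 0.3390
= -0.6610 * log2(0.6610) - 0.3390 * log2(0.3390)
= -(-0.3948) - (-0.5291)
= 0.9239

0.9239


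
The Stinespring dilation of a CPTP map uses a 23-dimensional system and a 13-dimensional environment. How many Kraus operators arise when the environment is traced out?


Tracing out the environment in an orthonormal basis {|i>_E} gives Kraus operators K_i = <i|_E U |0>_E.
Number of Kraus operators = dim(H_env) = d_env
= 13

13


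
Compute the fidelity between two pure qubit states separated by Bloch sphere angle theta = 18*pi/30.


For states separated by angle theta on Bloch sphere:
F = cos^2(theta/2)
theta = 18*pi/30 = 1.8850
theta/2 = 0.9425
cos(theta/2) = 0.5878
F = 0.3455

0.3455


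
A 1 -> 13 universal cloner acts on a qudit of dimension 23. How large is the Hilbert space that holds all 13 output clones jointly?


Output space = H^(tensor 13) where dim(H) = 23
dim = 23^13
= 529 (after 2 factors)
= 12167 (after 3 factors)
= 279841 (after 4 factors)
= 6436343 (after 5 factors)
= 148035889 (after 6 factors)
= 3404825447 (after 7 factors)
= 78310985281 (after 8 factors)
= 1801152661463 (after 9 factors)
= 41426511213649 (after 10 factors)
= 952809757913927 (after 11 factors)
= 21914624432020321 (after 12 factors)
= 504036361936467383 (after 13 factors)
= 504036361936467383

504036361936467383


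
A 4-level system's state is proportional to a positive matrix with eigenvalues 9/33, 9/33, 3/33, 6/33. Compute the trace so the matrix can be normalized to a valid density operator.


tr(M) = sum of eigenvalues
= 9/33 + 9/33 + 3/33 + 6/33
= 27/33
= 0.8182

0.8182


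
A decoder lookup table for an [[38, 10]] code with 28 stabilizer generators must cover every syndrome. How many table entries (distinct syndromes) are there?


Each stabilizer generator gives a binary (+1 or -1) measurement outcome.
With 28 independent generators:
Total syndromes = 2^28
= 268435456

268435456


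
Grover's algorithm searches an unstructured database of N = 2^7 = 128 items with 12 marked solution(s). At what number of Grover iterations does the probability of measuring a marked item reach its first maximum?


After j Grover iterations the success probability is P(j) = sin^2((2j+1)*theta), where sin(theta) = sqrt(k/N).
N = 2^7 = 128, k = 12
sin(theta) = sqrt(k/N) = 0.3061862178
theta = arcsin(sqrt(k/N)) = 0.3111842443 rad
P(j) reaches its first maximum when (2j+1)*theta is as close as possible to pi/2, i.e. j = round(pi/(4*theta) - 1/2).
pi/(4*theta) - 1/2 = 2.0239
(For comparison, the common estimate pi/4 * sqrt(N/k) = 2.5651; the exact maximiser is used here.)
Optimal iterations = 2

2


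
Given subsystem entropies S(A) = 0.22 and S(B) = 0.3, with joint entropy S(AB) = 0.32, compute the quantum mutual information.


I(A:B) = S(A) + S(B) - S(AB)
= 0.22 + 0.3 - 0.32
= 0.2000

0.2000


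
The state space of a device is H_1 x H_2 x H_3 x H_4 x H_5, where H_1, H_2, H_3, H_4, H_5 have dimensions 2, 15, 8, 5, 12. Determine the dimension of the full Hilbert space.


dim(H_1 x H_2 x H_3 x H_4 x H_5) = 2 * 15 * 8 * 5 * 12
= 30 * 8 * 5 * 12
= 240 * 5 * 12
= 1200 * 12
= 14400

14400


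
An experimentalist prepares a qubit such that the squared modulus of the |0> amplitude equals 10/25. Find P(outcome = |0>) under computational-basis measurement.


|alpha|^2 = 10/25 = 0.4000
|beta|^2 = 1 - 10/25 = 15/25 = 0.6000
P(|0>) = |alpha|^2 = 0.4000

0.4000


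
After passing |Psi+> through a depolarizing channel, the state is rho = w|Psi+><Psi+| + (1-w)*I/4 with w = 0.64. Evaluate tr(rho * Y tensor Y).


|Psi+> = (|01> + |10>)/sqrt(2)
For the pure Bell state, <Y_A Y_B> = +1 (Bell-state Pauli correlator).
The maximally-mixed part I/4 has tr(I/4 * P tensor P) = 0 for any traceless Pauli P.
So <Y_A Y_B>_rho = w * (+1) + (1 - w) * 0
= 0.64 * (+1)
= 0.6400

0.6400


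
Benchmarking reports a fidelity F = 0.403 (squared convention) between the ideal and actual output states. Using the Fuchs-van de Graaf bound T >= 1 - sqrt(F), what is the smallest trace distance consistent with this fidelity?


Fuchs-van de Graaf (squared-fidelity convention): 1 - sqrt(F) <= T <= sqrt(1 - F).
Lower bound: T >= 1 - sqrt(F)
sqrt(F) = sqrt(0.403) = 0.6348
T >= 1 - 0.6348
T >= 0.3652

0.3652


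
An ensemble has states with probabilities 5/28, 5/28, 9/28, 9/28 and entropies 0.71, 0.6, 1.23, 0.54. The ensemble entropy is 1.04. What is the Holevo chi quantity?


chi = S(rho) - sum_i p_i * S(rho_i)
Weighted entropy = 5/28 * 0.71 + 5/28 * 0.6 + 9/28 * 1.23 + 9/28 * 0.54
= 0.8029
chi = 1.04 - 0.8029
= 0.2371

0.2371


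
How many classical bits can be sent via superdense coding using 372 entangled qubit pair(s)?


Superdense coding allows 2 classical bits per shared entangled pair.
372 pair(s) -> 2 * 372 = 744 classical bits

744


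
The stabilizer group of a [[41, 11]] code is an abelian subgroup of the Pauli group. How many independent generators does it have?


For an [[n,k]] stabilizer code:
Number of stabilizer generators = n - k
= 41 - 11
= 30

30


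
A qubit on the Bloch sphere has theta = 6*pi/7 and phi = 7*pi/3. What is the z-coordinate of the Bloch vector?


theta = 2.6928, phi = 7.3304
r_z = cos(theta) = -0.9010

-0.9010


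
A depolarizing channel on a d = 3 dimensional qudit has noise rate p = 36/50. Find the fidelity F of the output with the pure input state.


F = (1-p) + p/d
= (1 - 0.7200) + 0.7200/3
= 0.2800 + 0.2400
= 0.5200

0.5200


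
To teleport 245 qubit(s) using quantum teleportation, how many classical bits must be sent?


Quantum teleportation requires 2 classical bits per qubit teleported.
245 qubit(s) -> 2 * 245 = 490 classical bits

490


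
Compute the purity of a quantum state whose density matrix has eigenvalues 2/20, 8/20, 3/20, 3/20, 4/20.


tr(rho^2) = sum of eigenvalues squared
= (2/20)^2 + (8/20)^2 + (3/20)^2 + (3/20)^2 + (4/20)^2
= (4 + 64 + 9 + 9 + 16) / 400
= 102/400
= 0.2550

0.2550


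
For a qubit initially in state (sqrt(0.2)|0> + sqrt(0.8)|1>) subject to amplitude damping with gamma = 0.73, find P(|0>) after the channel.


For amplitude damping with parameter gamma on state sqrt(a)|0> + sqrt(b)|1>:
alpha^2 = 0.2, beta^2 = 0.8
P(|0>) = alpha^2 + gamma * beta^2
= 0.2 + 0.73 * 0.8
= 0.2 + 0.5840
= 0.7840

0.7840


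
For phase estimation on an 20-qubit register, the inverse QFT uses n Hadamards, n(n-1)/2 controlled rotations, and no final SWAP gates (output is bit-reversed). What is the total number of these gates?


Hadamard gates: 20
Controlled rotations: n*(n-1)/2 = 20*19/2 = 190
SWAP gates: 0 (omitted)
Total = 20 + 190
= 210

210


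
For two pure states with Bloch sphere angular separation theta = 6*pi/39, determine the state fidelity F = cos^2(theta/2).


For states separated by angle theta on Bloch sphere:
F = cos^2(theta/2)
theta = 6*pi/39 = 0.4833
theta/2 = 0.2417
cos(theta/2) = 0.9709
F = 0.9427

0.9427


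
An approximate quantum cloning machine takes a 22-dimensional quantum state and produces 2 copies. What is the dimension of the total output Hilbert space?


Output space = H^(tensor 2) where dim(H) = 22
dim = 22^2
= 484

484


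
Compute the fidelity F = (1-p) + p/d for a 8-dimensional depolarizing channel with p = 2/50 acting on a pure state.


F = (1-p) + p/d
= (1 - 0.0400) + 0.0400/8
= 0.9600 + 0.0050
= 0.9650

0.9650


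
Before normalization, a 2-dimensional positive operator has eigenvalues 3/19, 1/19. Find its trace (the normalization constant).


tr(M) = sum of eigenvalues
= 3/19 + 1/19
= 4/19
= 0.2105

0.2105


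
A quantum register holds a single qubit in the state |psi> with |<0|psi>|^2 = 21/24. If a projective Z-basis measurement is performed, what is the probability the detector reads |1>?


|alpha|^2 = 21/24 = 0.8750
|beta|^2 = 1 - 21/24 = 3/24 = 0.1250
P(|1>) = |beta|^2 = 0.1250

0.1250


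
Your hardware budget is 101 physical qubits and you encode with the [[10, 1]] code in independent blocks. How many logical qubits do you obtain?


Each code block uses 10 physical qubits for 1 logical qubit(s).
Number of complete blocks = floor(101 / 10) = 10
Logical qubits = 10 * 1
= 10

10


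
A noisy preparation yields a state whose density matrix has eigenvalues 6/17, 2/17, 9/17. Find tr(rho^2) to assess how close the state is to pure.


tr(rho^2) = sum of eigenvalues squared
= (6/17)^2 + (2/17)^2 + (9/17)^2
= (36 + 4 + 81) / 289
= 121/289
= 0.4187

0.4187


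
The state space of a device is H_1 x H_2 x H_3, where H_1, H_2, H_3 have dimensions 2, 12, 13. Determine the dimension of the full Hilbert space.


dim(H_1 x H_2 x H_3) = 2 * 12 * 13
= 24 * 13
= 312

312


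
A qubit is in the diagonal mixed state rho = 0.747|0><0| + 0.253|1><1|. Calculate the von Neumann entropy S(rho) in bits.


S = -p*log2(p) - (1-p)*log2(1-p)
p = 0.7470, 1-p = 0.2530
= -0.7470 * log2(0.7470) - 0.2530 * log2(0.2530)
= -(-0.3144) - (-0.5016)
= 0.8160

0.8160


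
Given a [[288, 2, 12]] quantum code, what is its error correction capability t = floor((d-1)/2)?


Code parameters: [[288, 2, 12]], distance d = 12.
Number of correctable errors = floor((d-1)/2)
= floor((12 - 1)/2)
= floor(11/2)
= 5

5


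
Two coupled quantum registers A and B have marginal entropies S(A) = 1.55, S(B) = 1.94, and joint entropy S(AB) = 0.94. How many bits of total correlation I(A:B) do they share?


I(A:B) = S(A) + S(B) - S(AB)
= 1.55 + 1.94 - 0.94
= 2.5500

2.5500


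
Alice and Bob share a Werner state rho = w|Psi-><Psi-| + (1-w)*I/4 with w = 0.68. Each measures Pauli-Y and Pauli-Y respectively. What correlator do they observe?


|Psi-> = (|01> - |10>)/sqrt(2)
For the pure Bell state, <Y_A Y_B> = -1 (Bell-state Pauli correlator).
The maximally-mixed part I/4 has tr(I/4 * P tensor P) = 0 for any traceless Pauli P.
So <Y_A Y_B>_rho = w * (-1) + (1 - w) * 0
= 0.68 * (-1)
= -0.6800

-0.6800


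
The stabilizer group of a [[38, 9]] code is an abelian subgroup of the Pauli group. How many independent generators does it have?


For an [[n,k]] stabilizer code:
Number of stabilizer generators = n - k
= 38 - 9
= 29

29


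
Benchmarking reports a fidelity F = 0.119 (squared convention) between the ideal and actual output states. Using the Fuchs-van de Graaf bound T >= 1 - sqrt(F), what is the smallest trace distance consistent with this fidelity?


Fuchs-van de Graaf (squared-fidelity convention): 1 - sqrt(F) <= T <= sqrt(1 - F).
Lower bound: T >= 1 - sqrt(F)
sqrt(F) = sqrt(0.119) = 0.3450
T >= 1 - 0.3450
T >= 0.6550

0.6550


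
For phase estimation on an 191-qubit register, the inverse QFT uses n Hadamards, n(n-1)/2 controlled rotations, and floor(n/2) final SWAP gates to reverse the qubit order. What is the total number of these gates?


Hadamard gates: 191
Controlled rotations: n*(n-1)/2 = 191*190/2 = 18145
SWAP gates: floor(n/2) = floor(191/2) = 95
Total = 191 + 18145 + 95
= 18431

18431


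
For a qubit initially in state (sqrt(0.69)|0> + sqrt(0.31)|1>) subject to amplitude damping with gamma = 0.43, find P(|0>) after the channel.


For amplitude damping with parameter gamma on state sqrt(a)|0> + sqrt(b)|1>:
alpha^2 = 0.69, beta^2 = 0.31
P(|0>) = alpha^2 + gamma * beta^2
= 0.69 + 0.43 * 0.31
= 0.69 + 0.1333
= 0.8233

0.8233


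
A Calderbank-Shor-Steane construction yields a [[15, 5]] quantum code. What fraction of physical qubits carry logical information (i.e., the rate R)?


Code rate R = k/n
= 5/15
= 0.3333

0.3333


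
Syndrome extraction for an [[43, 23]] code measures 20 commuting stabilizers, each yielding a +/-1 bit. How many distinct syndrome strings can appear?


Each stabilizer generator gives a binary (+1 or -1) measurement outcome.
With 20 independent generators:
Total syndromes = 2^20
= 1048576

1048576


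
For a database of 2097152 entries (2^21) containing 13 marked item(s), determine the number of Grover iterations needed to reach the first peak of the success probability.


After j Grover iterations the success probability is P(j) = sin^2((2j+1)*theta), where sin(theta) = sqrt(k/N).
N = 2^21 = 2097152, k = 13
sin(theta) = sqrt(k/N) = 0.002489755622
theta = arcsin(sqrt(k/N)) = 0.002489758194 rad
P(j) reaches its first maximum when (2j+1)*theta is as close as possible to pi/2, i.e. j = round(pi/(4*theta) - 1/2).
pi/(4*theta) - 1/2 = 314.9516
(For comparison, the common estimate pi/4 * sqrt(N/k) = 315.4519; the exact maximiser is used here.)
Optimal iterations = 315

315


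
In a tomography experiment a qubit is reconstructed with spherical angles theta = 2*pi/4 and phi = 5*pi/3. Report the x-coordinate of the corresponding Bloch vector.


theta = 1.5708, phi = 5.2360
r_x = sin(theta)*cos(phi) = 1.0000 * 0.5000
r_x = 0.5000

0.5000


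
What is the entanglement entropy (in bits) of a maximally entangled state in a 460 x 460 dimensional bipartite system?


For a maximally entangled state in d x d:
S = log2(d) = log2(460)
= 8.8455

8.8455


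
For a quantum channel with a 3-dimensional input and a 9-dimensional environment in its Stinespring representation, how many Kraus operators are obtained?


Tracing out the environment in an orthonormal basis {|i>_E} gives Kraus operators K_i = <i|_E U |0>_E.
Number of Kraus operators = dim(H_env) = d_env
= 9

9


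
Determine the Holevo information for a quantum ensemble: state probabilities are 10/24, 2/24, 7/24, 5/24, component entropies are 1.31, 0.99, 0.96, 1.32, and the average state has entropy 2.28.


chi = S(rho) - sum_i p_i * S(rho_i)
Weighted entropy = 10/24 * 1.31 + 2/24 * 0.99 + 7/24 * 0.96 + 5/24 * 1.32
= 1.1833
chi = 2.28 - 1.1833
= 1.0967

1.0967


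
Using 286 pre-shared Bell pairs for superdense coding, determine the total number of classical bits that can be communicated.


Superdense coding allows 2 classical bits per shared entangled pair.
286 pair(s) -> 2 * 286 = 572 classical bits

572


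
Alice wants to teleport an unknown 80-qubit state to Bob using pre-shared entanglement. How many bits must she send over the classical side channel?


Quantum teleportation requires 2 classical bits per qubit teleported.
80 qubit(s) -> 2 * 80 = 160 classical bits

160


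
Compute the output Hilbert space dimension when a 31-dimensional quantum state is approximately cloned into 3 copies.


Output space = H^(tensor 3) where dim(H) = 31
dim = 31^3
= 961 (after 2 factors)
= 29791 (after 3 factors)
= 29791

29791
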